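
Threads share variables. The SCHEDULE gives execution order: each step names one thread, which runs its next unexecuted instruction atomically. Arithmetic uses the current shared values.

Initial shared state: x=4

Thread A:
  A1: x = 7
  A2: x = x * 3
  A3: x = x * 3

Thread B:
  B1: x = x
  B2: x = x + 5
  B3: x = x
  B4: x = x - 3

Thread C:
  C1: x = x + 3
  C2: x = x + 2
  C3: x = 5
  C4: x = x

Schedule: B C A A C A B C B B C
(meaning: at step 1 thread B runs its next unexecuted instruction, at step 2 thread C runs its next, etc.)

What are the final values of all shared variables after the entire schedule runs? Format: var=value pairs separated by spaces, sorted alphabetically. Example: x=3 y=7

Step 1: thread B executes B1 (x = x). Shared: x=4. PCs: A@0 B@1 C@0
Step 2: thread C executes C1 (x = x + 3). Shared: x=7. PCs: A@0 B@1 C@1
Step 3: thread A executes A1 (x = 7). Shared: x=7. PCs: A@1 B@1 C@1
Step 4: thread A executes A2 (x = x * 3). Shared: x=21. PCs: A@2 B@1 C@1
Step 5: thread C executes C2 (x = x + 2). Shared: x=23. PCs: A@2 B@1 C@2
Step 6: thread A executes A3 (x = x * 3). Shared: x=69. PCs: A@3 B@1 C@2
Step 7: thread B executes B2 (x = x + 5). Shared: x=74. PCs: A@3 B@2 C@2
Step 8: thread C executes C3 (x = 5). Shared: x=5. PCs: A@3 B@2 C@3
Step 9: thread B executes B3 (x = x). Shared: x=5. PCs: A@3 B@3 C@3
Step 10: thread B executes B4 (x = x - 3). Shared: x=2. PCs: A@3 B@4 C@3
Step 11: thread C executes C4 (x = x). Shared: x=2. PCs: A@3 B@4 C@4

Answer: x=2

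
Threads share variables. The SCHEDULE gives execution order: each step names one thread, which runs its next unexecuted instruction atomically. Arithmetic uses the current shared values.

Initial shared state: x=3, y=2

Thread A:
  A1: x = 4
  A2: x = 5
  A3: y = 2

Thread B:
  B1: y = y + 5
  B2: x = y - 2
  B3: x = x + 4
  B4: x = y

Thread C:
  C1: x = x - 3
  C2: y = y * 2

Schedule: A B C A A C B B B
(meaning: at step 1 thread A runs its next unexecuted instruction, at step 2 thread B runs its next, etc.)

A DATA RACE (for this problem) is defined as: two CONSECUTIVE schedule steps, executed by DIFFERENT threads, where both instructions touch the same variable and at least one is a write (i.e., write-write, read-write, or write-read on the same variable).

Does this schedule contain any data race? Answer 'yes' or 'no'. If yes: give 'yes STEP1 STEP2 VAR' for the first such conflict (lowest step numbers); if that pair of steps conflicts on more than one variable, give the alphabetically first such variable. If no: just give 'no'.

Answer: yes 3 4 x

Derivation:
Steps 1,2: A(r=-,w=x) vs B(r=y,w=y). No conflict.
Steps 2,3: B(r=y,w=y) vs C(r=x,w=x). No conflict.
Steps 3,4: C(x = x - 3) vs A(x = 5). RACE on x (W-W).
Steps 4,5: same thread (A). No race.
Steps 5,6: A(y = 2) vs C(y = y * 2). RACE on y (W-W).
Steps 6,7: C(y = y * 2) vs B(x = y - 2). RACE on y (W-R).
Steps 7,8: same thread (B). No race.
Steps 8,9: same thread (B). No race.
First conflict at steps 3,4.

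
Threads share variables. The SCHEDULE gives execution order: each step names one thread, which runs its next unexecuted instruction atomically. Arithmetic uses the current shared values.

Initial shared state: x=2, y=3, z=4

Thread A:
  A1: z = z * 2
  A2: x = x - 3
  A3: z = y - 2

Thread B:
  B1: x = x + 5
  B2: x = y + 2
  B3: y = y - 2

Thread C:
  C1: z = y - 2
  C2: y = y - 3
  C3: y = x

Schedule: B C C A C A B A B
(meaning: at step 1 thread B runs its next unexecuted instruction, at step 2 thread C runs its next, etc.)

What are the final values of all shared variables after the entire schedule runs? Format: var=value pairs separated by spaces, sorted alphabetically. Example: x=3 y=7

Answer: x=9 y=5 z=5

Derivation:
Step 1: thread B executes B1 (x = x + 5). Shared: x=7 y=3 z=4. PCs: A@0 B@1 C@0
Step 2: thread C executes C1 (z = y - 2). Shared: x=7 y=3 z=1. PCs: A@0 B@1 C@1
Step 3: thread C executes C2 (y = y - 3). Shared: x=7 y=0 z=1. PCs: A@0 B@1 C@2
Step 4: thread A executes A1 (z = z * 2). Shared: x=7 y=0 z=2. PCs: A@1 B@1 C@2
Step 5: thread C executes C3 (y = x). Shared: x=7 y=7 z=2. PCs: A@1 B@1 C@3
Step 6: thread A executes A2 (x = x - 3). Shared: x=4 y=7 z=2. PCs: A@2 B@1 C@3
Step 7: thread B executes B2 (x = y + 2). Shared: x=9 y=7 z=2. PCs: A@2 B@2 C@3
Step 8: thread A executes A3 (z = y - 2). Shared: x=9 y=7 z=5. PCs: A@3 B@2 C@3
Step 9: thread B executes B3 (y = y - 2). Shared: x=9 y=5 z=5. PCs: A@3 B@3 C@3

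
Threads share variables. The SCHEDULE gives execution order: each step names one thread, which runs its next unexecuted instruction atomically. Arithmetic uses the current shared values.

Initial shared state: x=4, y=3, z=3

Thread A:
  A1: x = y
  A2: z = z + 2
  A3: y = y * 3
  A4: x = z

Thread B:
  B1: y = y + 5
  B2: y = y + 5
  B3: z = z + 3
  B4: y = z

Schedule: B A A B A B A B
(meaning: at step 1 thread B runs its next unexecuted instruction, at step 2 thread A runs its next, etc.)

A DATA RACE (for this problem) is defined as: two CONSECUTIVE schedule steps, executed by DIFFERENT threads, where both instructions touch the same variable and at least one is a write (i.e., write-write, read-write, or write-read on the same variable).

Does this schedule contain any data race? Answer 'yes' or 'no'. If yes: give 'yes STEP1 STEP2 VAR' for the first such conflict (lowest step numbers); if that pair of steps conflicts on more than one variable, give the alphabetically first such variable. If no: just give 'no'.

Steps 1,2: B(y = y + 5) vs A(x = y). RACE on y (W-R).
Steps 2,3: same thread (A). No race.
Steps 3,4: A(r=z,w=z) vs B(r=y,w=y). No conflict.
Steps 4,5: B(y = y + 5) vs A(y = y * 3). RACE on y (W-W).
Steps 5,6: A(r=y,w=y) vs B(r=z,w=z). No conflict.
Steps 6,7: B(z = z + 3) vs A(x = z). RACE on z (W-R).
Steps 7,8: A(r=z,w=x) vs B(r=z,w=y). No conflict.
First conflict at steps 1,2.

Answer: yes 1 2 y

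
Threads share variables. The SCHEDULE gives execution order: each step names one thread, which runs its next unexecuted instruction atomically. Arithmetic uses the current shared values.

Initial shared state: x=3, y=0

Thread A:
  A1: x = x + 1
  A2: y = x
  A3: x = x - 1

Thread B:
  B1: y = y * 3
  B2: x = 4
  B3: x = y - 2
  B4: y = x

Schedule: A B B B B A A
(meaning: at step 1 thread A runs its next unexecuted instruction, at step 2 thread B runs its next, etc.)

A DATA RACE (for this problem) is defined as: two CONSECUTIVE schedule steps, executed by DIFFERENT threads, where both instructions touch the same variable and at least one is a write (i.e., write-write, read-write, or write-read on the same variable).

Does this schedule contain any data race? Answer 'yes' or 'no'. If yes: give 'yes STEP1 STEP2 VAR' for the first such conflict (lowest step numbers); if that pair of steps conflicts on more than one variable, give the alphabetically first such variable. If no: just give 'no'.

Steps 1,2: A(r=x,w=x) vs B(r=y,w=y). No conflict.
Steps 2,3: same thread (B). No race.
Steps 3,4: same thread (B). No race.
Steps 4,5: same thread (B). No race.
Steps 5,6: B(y = x) vs A(y = x). RACE on y (W-W).
Steps 6,7: same thread (A). No race.
First conflict at steps 5,6.

Answer: yes 5 6 y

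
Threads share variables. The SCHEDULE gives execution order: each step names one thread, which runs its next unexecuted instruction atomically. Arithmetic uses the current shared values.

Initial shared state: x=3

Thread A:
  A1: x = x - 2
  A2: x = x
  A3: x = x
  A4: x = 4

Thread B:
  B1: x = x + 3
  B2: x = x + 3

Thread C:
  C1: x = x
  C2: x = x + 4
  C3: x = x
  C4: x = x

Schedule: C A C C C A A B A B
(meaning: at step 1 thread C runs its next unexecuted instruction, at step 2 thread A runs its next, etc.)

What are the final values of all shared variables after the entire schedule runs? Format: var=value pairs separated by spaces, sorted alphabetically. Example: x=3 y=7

Answer: x=7

Derivation:
Step 1: thread C executes C1 (x = x). Shared: x=3. PCs: A@0 B@0 C@1
Step 2: thread A executes A1 (x = x - 2). Shared: x=1. PCs: A@1 B@0 C@1
Step 3: thread C executes C2 (x = x + 4). Shared: x=5. PCs: A@1 B@0 C@2
Step 4: thread C executes C3 (x = x). Shared: x=5. PCs: A@1 B@0 C@3
Step 5: thread C executes C4 (x = x). Shared: x=5. PCs: A@1 B@0 C@4
Step 6: thread A executes A2 (x = x). Shared: x=5. PCs: A@2 B@0 C@4
Step 7: thread A executes A3 (x = x). Shared: x=5. PCs: A@3 B@0 C@4
Step 8: thread B executes B1 (x = x + 3). Shared: x=8. PCs: A@3 B@1 C@4
Step 9: thread A executes A4 (x = 4). Shared: x=4. PCs: A@4 B@1 C@4
Step 10: thread B executes B2 (x = x + 3). Shared: x=7. PCs: A@4 B@2 C@4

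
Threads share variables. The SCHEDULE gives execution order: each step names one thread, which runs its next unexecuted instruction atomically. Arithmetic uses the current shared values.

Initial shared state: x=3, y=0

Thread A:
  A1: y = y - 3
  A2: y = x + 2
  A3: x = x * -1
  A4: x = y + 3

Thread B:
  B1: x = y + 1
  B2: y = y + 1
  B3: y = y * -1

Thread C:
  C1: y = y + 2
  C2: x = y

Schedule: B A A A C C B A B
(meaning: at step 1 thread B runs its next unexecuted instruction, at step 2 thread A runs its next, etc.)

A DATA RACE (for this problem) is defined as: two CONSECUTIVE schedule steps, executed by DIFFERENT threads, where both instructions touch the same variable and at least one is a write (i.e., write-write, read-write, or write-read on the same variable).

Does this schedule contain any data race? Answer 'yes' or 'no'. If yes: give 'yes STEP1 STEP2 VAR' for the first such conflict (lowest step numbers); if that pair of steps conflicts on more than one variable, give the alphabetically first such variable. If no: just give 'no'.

Steps 1,2: B(x = y + 1) vs A(y = y - 3). RACE on y (R-W).
Steps 2,3: same thread (A). No race.
Steps 3,4: same thread (A). No race.
Steps 4,5: A(r=x,w=x) vs C(r=y,w=y). No conflict.
Steps 5,6: same thread (C). No race.
Steps 6,7: C(x = y) vs B(y = y + 1). RACE on y (R-W).
Steps 7,8: B(y = y + 1) vs A(x = y + 3). RACE on y (W-R).
Steps 8,9: A(x = y + 3) vs B(y = y * -1). RACE on y (R-W).
First conflict at steps 1,2.

Answer: yes 1 2 y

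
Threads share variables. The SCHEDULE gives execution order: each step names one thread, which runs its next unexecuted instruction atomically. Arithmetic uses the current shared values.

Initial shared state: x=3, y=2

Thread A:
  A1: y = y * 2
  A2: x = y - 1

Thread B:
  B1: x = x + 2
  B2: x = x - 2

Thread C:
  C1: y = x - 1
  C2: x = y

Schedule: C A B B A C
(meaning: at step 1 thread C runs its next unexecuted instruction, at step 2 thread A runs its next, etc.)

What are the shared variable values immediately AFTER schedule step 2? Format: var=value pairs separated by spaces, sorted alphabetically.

Answer: x=3 y=4

Derivation:
Step 1: thread C executes C1 (y = x - 1). Shared: x=3 y=2. PCs: A@0 B@0 C@1
Step 2: thread A executes A1 (y = y * 2). Shared: x=3 y=4. PCs: A@1 B@0 C@1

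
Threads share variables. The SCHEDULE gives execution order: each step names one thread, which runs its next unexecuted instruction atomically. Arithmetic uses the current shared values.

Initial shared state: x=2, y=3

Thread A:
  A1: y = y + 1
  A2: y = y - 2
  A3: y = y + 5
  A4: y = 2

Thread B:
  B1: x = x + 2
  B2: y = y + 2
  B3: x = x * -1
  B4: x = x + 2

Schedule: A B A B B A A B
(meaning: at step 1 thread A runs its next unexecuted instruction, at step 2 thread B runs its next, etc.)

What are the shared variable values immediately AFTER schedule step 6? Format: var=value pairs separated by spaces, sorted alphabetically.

Step 1: thread A executes A1 (y = y + 1). Shared: x=2 y=4. PCs: A@1 B@0
Step 2: thread B executes B1 (x = x + 2). Shared: x=4 y=4. PCs: A@1 B@1
Step 3: thread A executes A2 (y = y - 2). Shared: x=4 y=2. PCs: A@2 B@1
Step 4: thread B executes B2 (y = y + 2). Shared: x=4 y=4. PCs: A@2 B@2
Step 5: thread B executes B3 (x = x * -1). Shared: x=-4 y=4. PCs: A@2 B@3
Step 6: thread A executes A3 (y = y + 5). Shared: x=-4 y=9. PCs: A@3 B@3

Answer: x=-4 y=9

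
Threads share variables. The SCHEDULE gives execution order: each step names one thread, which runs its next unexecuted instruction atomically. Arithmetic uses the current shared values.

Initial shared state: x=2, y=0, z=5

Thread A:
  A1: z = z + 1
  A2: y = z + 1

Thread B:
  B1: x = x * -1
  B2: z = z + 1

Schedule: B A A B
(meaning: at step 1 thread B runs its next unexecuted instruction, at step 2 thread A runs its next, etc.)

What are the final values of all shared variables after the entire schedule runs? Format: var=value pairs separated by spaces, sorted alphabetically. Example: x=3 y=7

Answer: x=-2 y=7 z=7

Derivation:
Step 1: thread B executes B1 (x = x * -1). Shared: x=-2 y=0 z=5. PCs: A@0 B@1
Step 2: thread A executes A1 (z = z + 1). Shared: x=-2 y=0 z=6. PCs: A@1 B@1
Step 3: thread A executes A2 (y = z + 1). Shared: x=-2 y=7 z=6. PCs: A@2 B@1
Step 4: thread B executes B2 (z = z + 1). Shared: x=-2 y=7 z=7. PCs: A@2 B@2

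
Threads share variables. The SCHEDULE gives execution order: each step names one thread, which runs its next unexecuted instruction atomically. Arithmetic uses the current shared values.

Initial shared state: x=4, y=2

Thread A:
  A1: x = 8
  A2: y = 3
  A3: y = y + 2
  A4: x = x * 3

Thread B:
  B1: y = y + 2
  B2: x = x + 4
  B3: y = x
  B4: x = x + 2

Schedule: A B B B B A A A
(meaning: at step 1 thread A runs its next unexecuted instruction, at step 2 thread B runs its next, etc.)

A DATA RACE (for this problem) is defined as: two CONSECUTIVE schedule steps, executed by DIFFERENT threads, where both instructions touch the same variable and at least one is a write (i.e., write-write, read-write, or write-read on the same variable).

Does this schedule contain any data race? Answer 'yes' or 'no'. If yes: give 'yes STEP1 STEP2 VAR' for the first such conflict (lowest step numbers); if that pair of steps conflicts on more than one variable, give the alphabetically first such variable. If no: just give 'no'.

Steps 1,2: A(r=-,w=x) vs B(r=y,w=y). No conflict.
Steps 2,3: same thread (B). No race.
Steps 3,4: same thread (B). No race.
Steps 4,5: same thread (B). No race.
Steps 5,6: B(r=x,w=x) vs A(r=-,w=y). No conflict.
Steps 6,7: same thread (A). No race.
Steps 7,8: same thread (A). No race.

Answer: no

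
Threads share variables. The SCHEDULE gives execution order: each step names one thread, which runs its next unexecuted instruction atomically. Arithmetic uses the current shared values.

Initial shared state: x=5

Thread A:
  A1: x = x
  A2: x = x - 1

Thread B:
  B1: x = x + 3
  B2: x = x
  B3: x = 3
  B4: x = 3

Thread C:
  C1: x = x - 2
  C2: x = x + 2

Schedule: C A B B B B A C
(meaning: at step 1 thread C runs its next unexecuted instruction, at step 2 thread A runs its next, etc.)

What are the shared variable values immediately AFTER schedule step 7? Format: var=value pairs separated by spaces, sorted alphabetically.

Answer: x=2

Derivation:
Step 1: thread C executes C1 (x = x - 2). Shared: x=3. PCs: A@0 B@0 C@1
Step 2: thread A executes A1 (x = x). Shared: x=3. PCs: A@1 B@0 C@1
Step 3: thread B executes B1 (x = x + 3). Shared: x=6. PCs: A@1 B@1 C@1
Step 4: thread B executes B2 (x = x). Shared: x=6. PCs: A@1 B@2 C@1
Step 5: thread B executes B3 (x = 3). Shared: x=3. PCs: A@1 B@3 C@1
Step 6: thread B executes B4 (x = 3). Shared: x=3. PCs: A@1 B@4 C@1
Step 7: thread A executes A2 (x = x - 1). Shared: x=2. PCs: A@2 B@4 C@1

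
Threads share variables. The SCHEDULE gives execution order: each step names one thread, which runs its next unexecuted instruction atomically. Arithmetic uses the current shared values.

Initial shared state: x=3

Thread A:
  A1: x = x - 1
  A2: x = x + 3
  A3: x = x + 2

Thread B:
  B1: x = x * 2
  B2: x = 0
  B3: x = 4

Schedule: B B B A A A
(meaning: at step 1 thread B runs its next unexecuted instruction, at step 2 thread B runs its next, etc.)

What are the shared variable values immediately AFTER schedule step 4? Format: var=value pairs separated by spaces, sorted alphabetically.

Step 1: thread B executes B1 (x = x * 2). Shared: x=6. PCs: A@0 B@1
Step 2: thread B executes B2 (x = 0). Shared: x=0. PCs: A@0 B@2
Step 3: thread B executes B3 (x = 4). Shared: x=4. PCs: A@0 B@3
Step 4: thread A executes A1 (x = x - 1). Shared: x=3. PCs: A@1 B@3

Answer: x=3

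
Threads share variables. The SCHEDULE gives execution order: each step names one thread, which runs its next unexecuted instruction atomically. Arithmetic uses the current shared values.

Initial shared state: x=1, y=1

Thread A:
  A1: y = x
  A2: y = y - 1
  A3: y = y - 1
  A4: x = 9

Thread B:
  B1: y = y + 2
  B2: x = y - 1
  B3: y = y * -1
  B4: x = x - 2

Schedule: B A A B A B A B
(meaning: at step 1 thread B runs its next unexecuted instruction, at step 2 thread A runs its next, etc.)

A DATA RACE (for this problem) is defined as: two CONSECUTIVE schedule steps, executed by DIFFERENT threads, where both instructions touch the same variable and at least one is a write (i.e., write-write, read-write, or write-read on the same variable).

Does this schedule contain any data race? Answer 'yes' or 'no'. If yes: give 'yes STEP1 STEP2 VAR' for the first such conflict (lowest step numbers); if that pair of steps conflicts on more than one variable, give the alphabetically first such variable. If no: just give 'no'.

Answer: yes 1 2 y

Derivation:
Steps 1,2: B(y = y + 2) vs A(y = x). RACE on y (W-W).
Steps 2,3: same thread (A). No race.
Steps 3,4: A(y = y - 1) vs B(x = y - 1). RACE on y (W-R).
Steps 4,5: B(x = y - 1) vs A(y = y - 1). RACE on y (R-W).
Steps 5,6: A(y = y - 1) vs B(y = y * -1). RACE on y (W-W).
Steps 6,7: B(r=y,w=y) vs A(r=-,w=x). No conflict.
Steps 7,8: A(x = 9) vs B(x = x - 2). RACE on x (W-W).
First conflict at steps 1,2.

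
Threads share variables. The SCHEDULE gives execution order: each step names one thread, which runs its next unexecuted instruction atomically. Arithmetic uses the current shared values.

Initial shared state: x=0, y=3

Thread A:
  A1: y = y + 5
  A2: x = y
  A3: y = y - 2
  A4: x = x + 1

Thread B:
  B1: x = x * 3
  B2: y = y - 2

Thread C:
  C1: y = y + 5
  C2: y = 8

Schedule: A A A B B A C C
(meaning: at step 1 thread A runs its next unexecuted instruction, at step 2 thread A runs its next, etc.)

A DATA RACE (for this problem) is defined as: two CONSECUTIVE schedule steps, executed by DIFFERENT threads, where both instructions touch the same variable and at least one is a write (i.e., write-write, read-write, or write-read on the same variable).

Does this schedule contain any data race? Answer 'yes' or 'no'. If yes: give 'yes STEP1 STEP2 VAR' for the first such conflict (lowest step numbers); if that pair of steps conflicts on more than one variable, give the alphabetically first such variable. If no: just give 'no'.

Steps 1,2: same thread (A). No race.
Steps 2,3: same thread (A). No race.
Steps 3,4: A(r=y,w=y) vs B(r=x,w=x). No conflict.
Steps 4,5: same thread (B). No race.
Steps 5,6: B(r=y,w=y) vs A(r=x,w=x). No conflict.
Steps 6,7: A(r=x,w=x) vs C(r=y,w=y). No conflict.
Steps 7,8: same thread (C). No race.

Answer: no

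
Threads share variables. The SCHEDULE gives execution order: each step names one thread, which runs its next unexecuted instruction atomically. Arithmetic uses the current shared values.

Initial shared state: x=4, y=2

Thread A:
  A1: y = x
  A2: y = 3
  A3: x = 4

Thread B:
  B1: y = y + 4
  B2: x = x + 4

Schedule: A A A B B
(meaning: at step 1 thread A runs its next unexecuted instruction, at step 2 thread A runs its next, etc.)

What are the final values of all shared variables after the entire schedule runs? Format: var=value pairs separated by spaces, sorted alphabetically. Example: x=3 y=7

Answer: x=8 y=7

Derivation:
Step 1: thread A executes A1 (y = x). Shared: x=4 y=4. PCs: A@1 B@0
Step 2: thread A executes A2 (y = 3). Shared: x=4 y=3. PCs: A@2 B@0
Step 3: thread A executes A3 (x = 4). Shared: x=4 y=3. PCs: A@3 B@0
Step 4: thread B executes B1 (y = y + 4). Shared: x=4 y=7. PCs: A@3 B@1
Step 5: thread B executes B2 (x = x + 4). Shared: x=8 y=7. PCs: A@3 B@2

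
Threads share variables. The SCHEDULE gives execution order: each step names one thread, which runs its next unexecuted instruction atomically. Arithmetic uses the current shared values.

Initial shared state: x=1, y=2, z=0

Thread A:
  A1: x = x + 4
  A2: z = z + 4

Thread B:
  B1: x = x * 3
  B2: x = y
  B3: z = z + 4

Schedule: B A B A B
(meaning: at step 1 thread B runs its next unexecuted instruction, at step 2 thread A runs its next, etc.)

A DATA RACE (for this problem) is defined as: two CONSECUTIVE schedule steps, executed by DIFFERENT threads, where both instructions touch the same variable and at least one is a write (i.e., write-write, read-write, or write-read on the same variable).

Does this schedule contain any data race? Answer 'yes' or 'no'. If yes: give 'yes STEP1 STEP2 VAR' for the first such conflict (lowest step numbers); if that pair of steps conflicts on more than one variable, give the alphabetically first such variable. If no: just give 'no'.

Answer: yes 1 2 x

Derivation:
Steps 1,2: B(x = x * 3) vs A(x = x + 4). RACE on x (W-W).
Steps 2,3: A(x = x + 4) vs B(x = y). RACE on x (W-W).
Steps 3,4: B(r=y,w=x) vs A(r=z,w=z). No conflict.
Steps 4,5: A(z = z + 4) vs B(z = z + 4). RACE on z (W-W).
First conflict at steps 1,2.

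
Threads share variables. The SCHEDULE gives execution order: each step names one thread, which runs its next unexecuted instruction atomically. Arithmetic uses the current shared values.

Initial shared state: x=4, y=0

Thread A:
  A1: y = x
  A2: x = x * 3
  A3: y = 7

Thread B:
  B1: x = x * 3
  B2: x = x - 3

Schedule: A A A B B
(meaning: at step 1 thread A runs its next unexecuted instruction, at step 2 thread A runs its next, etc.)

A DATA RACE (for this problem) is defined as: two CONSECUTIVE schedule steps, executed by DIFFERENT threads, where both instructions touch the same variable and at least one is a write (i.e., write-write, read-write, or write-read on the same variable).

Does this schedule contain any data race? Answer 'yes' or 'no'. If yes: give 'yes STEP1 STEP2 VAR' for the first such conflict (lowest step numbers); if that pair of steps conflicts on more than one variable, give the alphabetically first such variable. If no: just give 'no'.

Answer: no

Derivation:
Steps 1,2: same thread (A). No race.
Steps 2,3: same thread (A). No race.
Steps 3,4: A(r=-,w=y) vs B(r=x,w=x). No conflict.
Steps 4,5: same thread (B). No race.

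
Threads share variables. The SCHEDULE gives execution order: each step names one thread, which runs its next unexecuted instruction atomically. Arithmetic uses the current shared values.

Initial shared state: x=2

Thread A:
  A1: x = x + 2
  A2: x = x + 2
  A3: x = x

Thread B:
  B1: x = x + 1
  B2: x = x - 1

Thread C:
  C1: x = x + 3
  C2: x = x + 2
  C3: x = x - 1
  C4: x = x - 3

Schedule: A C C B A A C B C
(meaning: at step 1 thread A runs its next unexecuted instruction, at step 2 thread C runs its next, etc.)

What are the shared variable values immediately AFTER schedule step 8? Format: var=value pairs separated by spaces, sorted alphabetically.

Step 1: thread A executes A1 (x = x + 2). Shared: x=4. PCs: A@1 B@0 C@0
Step 2: thread C executes C1 (x = x + 3). Shared: x=7. PCs: A@1 B@0 C@1
Step 3: thread C executes C2 (x = x + 2). Shared: x=9. PCs: A@1 B@0 C@2
Step 4: thread B executes B1 (x = x + 1). Shared: x=10. PCs: A@1 B@1 C@2
Step 5: thread A executes A2 (x = x + 2). Shared: x=12. PCs: A@2 B@1 C@2
Step 6: thread A executes A3 (x = x). Shared: x=12. PCs: A@3 B@1 C@2
Step 7: thread C executes C3 (x = x - 1). Shared: x=11. PCs: A@3 B@1 C@3
Step 8: thread B executes B2 (x = x - 1). Shared: x=10. PCs: A@3 B@2 C@3

Answer: x=10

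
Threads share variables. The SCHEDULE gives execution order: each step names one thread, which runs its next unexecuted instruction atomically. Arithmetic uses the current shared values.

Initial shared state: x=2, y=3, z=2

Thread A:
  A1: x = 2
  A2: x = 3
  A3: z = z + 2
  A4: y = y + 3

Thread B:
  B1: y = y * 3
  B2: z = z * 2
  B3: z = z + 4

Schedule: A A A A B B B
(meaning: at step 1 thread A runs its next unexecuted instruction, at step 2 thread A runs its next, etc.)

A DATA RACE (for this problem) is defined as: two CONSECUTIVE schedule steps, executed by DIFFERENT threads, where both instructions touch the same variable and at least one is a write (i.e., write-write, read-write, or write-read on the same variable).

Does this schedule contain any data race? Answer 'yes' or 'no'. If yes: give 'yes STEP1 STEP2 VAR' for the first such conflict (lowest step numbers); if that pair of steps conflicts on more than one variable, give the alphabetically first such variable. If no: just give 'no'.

Answer: yes 4 5 y

Derivation:
Steps 1,2: same thread (A). No race.
Steps 2,3: same thread (A). No race.
Steps 3,4: same thread (A). No race.
Steps 4,5: A(y = y + 3) vs B(y = y * 3). RACE on y (W-W).
Steps 5,6: same thread (B). No race.
Steps 6,7: same thread (B). No race.
First conflict at steps 4,5.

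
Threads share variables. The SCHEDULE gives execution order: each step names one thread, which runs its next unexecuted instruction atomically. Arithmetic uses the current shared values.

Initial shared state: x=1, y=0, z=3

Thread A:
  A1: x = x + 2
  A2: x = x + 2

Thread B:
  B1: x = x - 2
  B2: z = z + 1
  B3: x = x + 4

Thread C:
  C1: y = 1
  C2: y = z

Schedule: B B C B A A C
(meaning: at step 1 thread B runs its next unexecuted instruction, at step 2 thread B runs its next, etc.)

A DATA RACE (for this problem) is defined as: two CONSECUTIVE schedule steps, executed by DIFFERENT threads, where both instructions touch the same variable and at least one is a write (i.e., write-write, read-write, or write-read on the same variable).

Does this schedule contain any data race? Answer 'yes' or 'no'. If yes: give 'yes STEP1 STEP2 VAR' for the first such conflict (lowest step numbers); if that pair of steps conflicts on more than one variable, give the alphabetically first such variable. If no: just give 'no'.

Answer: yes 4 5 x

Derivation:
Steps 1,2: same thread (B). No race.
Steps 2,3: B(r=z,w=z) vs C(r=-,w=y). No conflict.
Steps 3,4: C(r=-,w=y) vs B(r=x,w=x). No conflict.
Steps 4,5: B(x = x + 4) vs A(x = x + 2). RACE on x (W-W).
Steps 5,6: same thread (A). No race.
Steps 6,7: A(r=x,w=x) vs C(r=z,w=y). No conflict.
First conflict at steps 4,5.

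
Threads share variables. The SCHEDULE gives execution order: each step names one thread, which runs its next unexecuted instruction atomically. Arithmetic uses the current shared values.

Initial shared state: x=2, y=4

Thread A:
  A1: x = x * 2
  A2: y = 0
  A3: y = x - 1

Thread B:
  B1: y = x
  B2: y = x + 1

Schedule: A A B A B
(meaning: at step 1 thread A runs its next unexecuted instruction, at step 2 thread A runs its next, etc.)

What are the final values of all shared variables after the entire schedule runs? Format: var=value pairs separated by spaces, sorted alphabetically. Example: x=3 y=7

Step 1: thread A executes A1 (x = x * 2). Shared: x=4 y=4. PCs: A@1 B@0
Step 2: thread A executes A2 (y = 0). Shared: x=4 y=0. PCs: A@2 B@0
Step 3: thread B executes B1 (y = x). Shared: x=4 y=4. PCs: A@2 B@1
Step 4: thread A executes A3 (y = x - 1). Shared: x=4 y=3. PCs: A@3 B@1
Step 5: thread B executes B2 (y = x + 1). Shared: x=4 y=5. PCs: A@3 B@2

Answer: x=4 y=5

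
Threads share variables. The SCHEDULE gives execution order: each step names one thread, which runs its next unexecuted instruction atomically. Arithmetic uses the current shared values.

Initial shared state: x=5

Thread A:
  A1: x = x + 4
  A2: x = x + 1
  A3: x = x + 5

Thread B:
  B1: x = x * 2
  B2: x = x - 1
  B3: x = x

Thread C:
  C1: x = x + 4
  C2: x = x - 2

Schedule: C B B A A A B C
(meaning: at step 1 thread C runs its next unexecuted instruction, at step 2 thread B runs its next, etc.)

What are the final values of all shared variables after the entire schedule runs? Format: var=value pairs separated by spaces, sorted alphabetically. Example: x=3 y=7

Step 1: thread C executes C1 (x = x + 4). Shared: x=9. PCs: A@0 B@0 C@1
Step 2: thread B executes B1 (x = x * 2). Shared: x=18. PCs: A@0 B@1 C@1
Step 3: thread B executes B2 (x = x - 1). Shared: x=17. PCs: A@0 B@2 C@1
Step 4: thread A executes A1 (x = x + 4). Shared: x=21. PCs: A@1 B@2 C@1
Step 5: thread A executes A2 (x = x + 1). Shared: x=22. PCs: A@2 B@2 C@1
Step 6: thread A executes A3 (x = x + 5). Shared: x=27. PCs: A@3 B@2 C@1
Step 7: thread B executes B3 (x = x). Shared: x=27. PCs: A@3 B@3 C@1
Step 8: thread C executes C2 (x = x - 2). Shared: x=25. PCs: A@3 B@3 C@2

Answer: x=25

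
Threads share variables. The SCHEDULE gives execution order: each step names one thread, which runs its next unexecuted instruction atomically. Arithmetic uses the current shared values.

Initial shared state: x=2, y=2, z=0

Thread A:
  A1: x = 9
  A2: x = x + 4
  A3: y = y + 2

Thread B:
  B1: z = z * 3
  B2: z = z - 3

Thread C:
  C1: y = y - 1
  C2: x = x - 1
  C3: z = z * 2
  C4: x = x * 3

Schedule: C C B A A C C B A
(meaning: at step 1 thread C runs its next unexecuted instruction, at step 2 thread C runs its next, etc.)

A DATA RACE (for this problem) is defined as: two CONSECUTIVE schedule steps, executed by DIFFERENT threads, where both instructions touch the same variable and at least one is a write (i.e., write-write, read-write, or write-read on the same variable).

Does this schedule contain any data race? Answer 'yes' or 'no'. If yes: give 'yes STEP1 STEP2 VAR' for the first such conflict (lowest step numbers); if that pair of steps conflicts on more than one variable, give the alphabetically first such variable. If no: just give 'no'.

Steps 1,2: same thread (C). No race.
Steps 2,3: C(r=x,w=x) vs B(r=z,w=z). No conflict.
Steps 3,4: B(r=z,w=z) vs A(r=-,w=x). No conflict.
Steps 4,5: same thread (A). No race.
Steps 5,6: A(r=x,w=x) vs C(r=z,w=z). No conflict.
Steps 6,7: same thread (C). No race.
Steps 7,8: C(r=x,w=x) vs B(r=z,w=z). No conflict.
Steps 8,9: B(r=z,w=z) vs A(r=y,w=y). No conflict.

Answer: no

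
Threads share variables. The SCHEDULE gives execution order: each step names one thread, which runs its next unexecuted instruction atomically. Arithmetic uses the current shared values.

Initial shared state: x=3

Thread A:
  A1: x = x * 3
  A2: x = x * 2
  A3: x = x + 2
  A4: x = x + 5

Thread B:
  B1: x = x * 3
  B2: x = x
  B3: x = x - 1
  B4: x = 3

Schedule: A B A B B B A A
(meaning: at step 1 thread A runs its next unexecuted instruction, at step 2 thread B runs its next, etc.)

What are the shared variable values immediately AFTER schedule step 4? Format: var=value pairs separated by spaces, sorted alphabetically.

Step 1: thread A executes A1 (x = x * 3). Shared: x=9. PCs: A@1 B@0
Step 2: thread B executes B1 (x = x * 3). Shared: x=27. PCs: A@1 B@1
Step 3: thread A executes A2 (x = x * 2). Shared: x=54. PCs: A@2 B@1
Step 4: thread B executes B2 (x = x). Shared: x=54. PCs: A@2 B@2

Answer: x=54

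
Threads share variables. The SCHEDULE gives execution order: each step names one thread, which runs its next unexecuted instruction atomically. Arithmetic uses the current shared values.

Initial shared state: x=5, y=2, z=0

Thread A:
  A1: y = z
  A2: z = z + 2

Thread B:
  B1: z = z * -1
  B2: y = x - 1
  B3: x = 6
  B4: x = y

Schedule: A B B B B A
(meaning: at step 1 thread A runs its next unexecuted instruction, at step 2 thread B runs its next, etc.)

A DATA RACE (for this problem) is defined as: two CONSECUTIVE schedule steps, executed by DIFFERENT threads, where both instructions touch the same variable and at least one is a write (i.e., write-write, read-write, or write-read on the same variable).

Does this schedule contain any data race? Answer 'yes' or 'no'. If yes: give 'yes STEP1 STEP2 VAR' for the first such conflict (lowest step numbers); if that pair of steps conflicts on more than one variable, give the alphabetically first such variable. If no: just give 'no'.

Steps 1,2: A(y = z) vs B(z = z * -1). RACE on z (R-W).
Steps 2,3: same thread (B). No race.
Steps 3,4: same thread (B). No race.
Steps 4,5: same thread (B). No race.
Steps 5,6: B(r=y,w=x) vs A(r=z,w=z). No conflict.
First conflict at steps 1,2.

Answer: yes 1 2 z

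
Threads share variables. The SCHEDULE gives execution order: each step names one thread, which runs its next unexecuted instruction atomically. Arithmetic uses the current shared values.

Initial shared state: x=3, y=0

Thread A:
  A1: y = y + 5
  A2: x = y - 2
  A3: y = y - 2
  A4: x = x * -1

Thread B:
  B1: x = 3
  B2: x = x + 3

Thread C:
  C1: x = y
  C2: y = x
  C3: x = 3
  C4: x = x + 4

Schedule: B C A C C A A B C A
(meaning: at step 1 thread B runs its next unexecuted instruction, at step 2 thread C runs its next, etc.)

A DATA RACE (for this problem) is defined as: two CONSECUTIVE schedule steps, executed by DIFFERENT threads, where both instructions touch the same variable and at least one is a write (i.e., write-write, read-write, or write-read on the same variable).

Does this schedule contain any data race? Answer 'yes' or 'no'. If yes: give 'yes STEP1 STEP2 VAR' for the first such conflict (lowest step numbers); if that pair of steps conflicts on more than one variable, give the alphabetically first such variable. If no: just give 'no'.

Answer: yes 1 2 x

Derivation:
Steps 1,2: B(x = 3) vs C(x = y). RACE on x (W-W).
Steps 2,3: C(x = y) vs A(y = y + 5). RACE on y (R-W).
Steps 3,4: A(y = y + 5) vs C(y = x). RACE on y (W-W).
Steps 4,5: same thread (C). No race.
Steps 5,6: C(x = 3) vs A(x = y - 2). RACE on x (W-W).
Steps 6,7: same thread (A). No race.
Steps 7,8: A(r=y,w=y) vs B(r=x,w=x). No conflict.
Steps 8,9: B(x = x + 3) vs C(x = x + 4). RACE on x (W-W).
Steps 9,10: C(x = x + 4) vs A(x = x * -1). RACE on x (W-W).
First conflict at steps 1,2.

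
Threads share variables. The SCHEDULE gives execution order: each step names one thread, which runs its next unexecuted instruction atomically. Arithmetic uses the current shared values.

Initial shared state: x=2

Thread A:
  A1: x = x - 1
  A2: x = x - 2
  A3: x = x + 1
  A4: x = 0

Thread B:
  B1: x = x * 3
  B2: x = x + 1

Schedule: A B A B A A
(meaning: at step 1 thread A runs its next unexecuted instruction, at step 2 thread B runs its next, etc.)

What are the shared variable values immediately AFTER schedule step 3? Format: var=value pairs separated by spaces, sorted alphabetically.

Answer: x=1

Derivation:
Step 1: thread A executes A1 (x = x - 1). Shared: x=1. PCs: A@1 B@0
Step 2: thread B executes B1 (x = x * 3). Shared: x=3. PCs: A@1 B@1
Step 3: thread A executes A2 (x = x - 2). Shared: x=1. PCs: A@2 B@1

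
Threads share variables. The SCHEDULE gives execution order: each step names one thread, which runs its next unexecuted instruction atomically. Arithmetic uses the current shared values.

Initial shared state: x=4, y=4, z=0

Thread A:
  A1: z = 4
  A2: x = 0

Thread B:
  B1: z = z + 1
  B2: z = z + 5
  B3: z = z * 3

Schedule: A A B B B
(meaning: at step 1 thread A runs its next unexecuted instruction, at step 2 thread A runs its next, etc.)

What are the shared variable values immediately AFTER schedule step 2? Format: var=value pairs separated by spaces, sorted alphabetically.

Step 1: thread A executes A1 (z = 4). Shared: x=4 y=4 z=4. PCs: A@1 B@0
Step 2: thread A executes A2 (x = 0). Shared: x=0 y=4 z=4. PCs: A@2 B@0

Answer: x=0 y=4 z=4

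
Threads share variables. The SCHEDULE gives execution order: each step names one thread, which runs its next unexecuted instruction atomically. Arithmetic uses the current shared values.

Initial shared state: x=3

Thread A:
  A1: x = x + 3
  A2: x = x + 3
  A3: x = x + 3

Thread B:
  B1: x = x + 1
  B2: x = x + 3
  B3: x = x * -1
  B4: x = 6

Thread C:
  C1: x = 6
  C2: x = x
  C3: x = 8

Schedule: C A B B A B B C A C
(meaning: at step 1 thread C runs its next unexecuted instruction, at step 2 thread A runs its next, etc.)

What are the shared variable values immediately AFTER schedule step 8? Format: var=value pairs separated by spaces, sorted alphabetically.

Answer: x=6

Derivation:
Step 1: thread C executes C1 (x = 6). Shared: x=6. PCs: A@0 B@0 C@1
Step 2: thread A executes A1 (x = x + 3). Shared: x=9. PCs: A@1 B@0 C@1
Step 3: thread B executes B1 (x = x + 1). Shared: x=10. PCs: A@1 B@1 C@1
Step 4: thread B executes B2 (x = x + 3). Shared: x=13. PCs: A@1 B@2 C@1
Step 5: thread A executes A2 (x = x + 3). Shared: x=16. PCs: A@2 B@2 C@1
Step 6: thread B executes B3 (x = x * -1). Shared: x=-16. PCs: A@2 B@3 C@1
Step 7: thread B executes B4 (x = 6). Shared: x=6. PCs: A@2 B@4 C@1
Step 8: thread C executes C2 (x = x). Shared: x=6. PCs: A@2 B@4 C@2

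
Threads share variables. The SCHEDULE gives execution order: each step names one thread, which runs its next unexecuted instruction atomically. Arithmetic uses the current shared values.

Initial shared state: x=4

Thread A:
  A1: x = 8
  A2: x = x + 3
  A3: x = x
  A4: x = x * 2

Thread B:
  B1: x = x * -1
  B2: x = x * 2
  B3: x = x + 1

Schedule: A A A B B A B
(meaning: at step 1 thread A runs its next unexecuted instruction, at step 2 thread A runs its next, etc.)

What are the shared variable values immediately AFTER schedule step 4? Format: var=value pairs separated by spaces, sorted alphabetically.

Step 1: thread A executes A1 (x = 8). Shared: x=8. PCs: A@1 B@0
Step 2: thread A executes A2 (x = x + 3). Shared: x=11. PCs: A@2 B@0
Step 3: thread A executes A3 (x = x). Shared: x=11. PCs: A@3 B@0
Step 4: thread B executes B1 (x = x * -1). Shared: x=-11. PCs: A@3 B@1

Answer: x=-11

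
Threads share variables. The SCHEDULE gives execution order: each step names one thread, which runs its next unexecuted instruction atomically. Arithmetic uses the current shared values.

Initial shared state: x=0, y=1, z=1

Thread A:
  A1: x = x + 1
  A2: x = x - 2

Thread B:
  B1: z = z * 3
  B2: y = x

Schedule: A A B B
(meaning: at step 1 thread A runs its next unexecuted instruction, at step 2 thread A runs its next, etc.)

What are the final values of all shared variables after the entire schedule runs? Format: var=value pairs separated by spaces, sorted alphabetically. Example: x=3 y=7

Answer: x=-1 y=-1 z=3

Derivation:
Step 1: thread A executes A1 (x = x + 1). Shared: x=1 y=1 z=1. PCs: A@1 B@0
Step 2: thread A executes A2 (x = x - 2). Shared: x=-1 y=1 z=1. PCs: A@2 B@0
Step 3: thread B executes B1 (z = z * 3). Shared: x=-1 y=1 z=3. PCs: A@2 B@1
Step 4: thread B executes B2 (y = x). Shared: x=-1 y=-1 z=3. PCs: A@2 B@2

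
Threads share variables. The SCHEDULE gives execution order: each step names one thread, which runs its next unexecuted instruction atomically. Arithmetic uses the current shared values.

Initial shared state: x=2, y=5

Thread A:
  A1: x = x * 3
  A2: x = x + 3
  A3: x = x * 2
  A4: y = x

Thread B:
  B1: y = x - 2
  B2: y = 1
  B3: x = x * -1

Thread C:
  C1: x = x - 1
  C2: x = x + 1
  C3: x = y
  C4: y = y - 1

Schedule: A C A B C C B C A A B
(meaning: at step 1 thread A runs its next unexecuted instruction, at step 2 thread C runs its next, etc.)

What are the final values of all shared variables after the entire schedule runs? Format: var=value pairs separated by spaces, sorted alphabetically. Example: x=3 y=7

Step 1: thread A executes A1 (x = x * 3). Shared: x=6 y=5. PCs: A@1 B@0 C@0
Step 2: thread C executes C1 (x = x - 1). Shared: x=5 y=5. PCs: A@1 B@0 C@1
Step 3: thread A executes A2 (x = x + 3). Shared: x=8 y=5. PCs: A@2 B@0 C@1
Step 4: thread B executes B1 (y = x - 2). Shared: x=8 y=6. PCs: A@2 B@1 C@1
Step 5: thread C executes C2 (x = x + 1). Shared: x=9 y=6. PCs: A@2 B@1 C@2
Step 6: thread C executes C3 (x = y). Shared: x=6 y=6. PCs: A@2 B@1 C@3
Step 7: thread B executes B2 (y = 1). Shared: x=6 y=1. PCs: A@2 B@2 C@3
Step 8: thread C executes C4 (y = y - 1). Shared: x=6 y=0. PCs: A@2 B@2 C@4
Step 9: thread A executes A3 (x = x * 2). Shared: x=12 y=0. PCs: A@3 B@2 C@4
Step 10: thread A executes A4 (y = x). Shared: x=12 y=12. PCs: A@4 B@2 C@4
Step 11: thread B executes B3 (x = x * -1). Shared: x=-12 y=12. PCs: A@4 B@3 C@4

Answer: x=-12 y=12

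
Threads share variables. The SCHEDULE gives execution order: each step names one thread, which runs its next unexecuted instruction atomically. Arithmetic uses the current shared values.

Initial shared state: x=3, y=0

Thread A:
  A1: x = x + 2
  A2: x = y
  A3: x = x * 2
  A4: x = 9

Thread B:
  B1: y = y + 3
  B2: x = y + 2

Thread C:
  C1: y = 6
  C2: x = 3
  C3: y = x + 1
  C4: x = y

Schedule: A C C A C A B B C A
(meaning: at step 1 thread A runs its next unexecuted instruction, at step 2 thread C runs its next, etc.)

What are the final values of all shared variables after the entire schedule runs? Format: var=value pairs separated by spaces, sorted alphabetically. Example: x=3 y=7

Step 1: thread A executes A1 (x = x + 2). Shared: x=5 y=0. PCs: A@1 B@0 C@0
Step 2: thread C executes C1 (y = 6). Shared: x=5 y=6. PCs: A@1 B@0 C@1
Step 3: thread C executes C2 (x = 3). Shared: x=3 y=6. PCs: A@1 B@0 C@2
Step 4: thread A executes A2 (x = y). Shared: x=6 y=6. PCs: A@2 B@0 C@2
Step 5: thread C executes C3 (y = x + 1). Shared: x=6 y=7. PCs: A@2 B@0 C@3
Step 6: thread A executes A3 (x = x * 2). Shared: x=12 y=7. PCs: A@3 B@0 C@3
Step 7: thread B executes B1 (y = y + 3). Shared: x=12 y=10. PCs: A@3 B@1 C@3
Step 8: thread B executes B2 (x = y + 2). Shared: x=12 y=10. PCs: A@3 B@2 C@3
Step 9: thread C executes C4 (x = y). Shared: x=10 y=10. PCs: A@3 B@2 C@4
Step 10: thread A executes A4 (x = 9). Shared: x=9 y=10. PCs: A@4 B@2 C@4

Answer: x=9 y=10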